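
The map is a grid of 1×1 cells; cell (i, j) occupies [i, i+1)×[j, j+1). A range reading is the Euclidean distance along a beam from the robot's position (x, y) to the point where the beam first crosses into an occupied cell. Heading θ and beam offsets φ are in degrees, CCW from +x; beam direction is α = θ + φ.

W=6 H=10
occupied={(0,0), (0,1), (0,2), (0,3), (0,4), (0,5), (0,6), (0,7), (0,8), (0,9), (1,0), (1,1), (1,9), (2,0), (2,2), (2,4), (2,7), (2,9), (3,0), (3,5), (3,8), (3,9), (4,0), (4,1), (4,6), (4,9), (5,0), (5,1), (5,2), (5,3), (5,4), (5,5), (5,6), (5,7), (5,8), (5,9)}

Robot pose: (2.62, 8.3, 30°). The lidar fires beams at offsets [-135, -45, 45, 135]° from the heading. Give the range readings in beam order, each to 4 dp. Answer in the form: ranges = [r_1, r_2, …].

ranges = [0.3106, 0.3934, 0.7247, 1.6771]

beam 1: φ=-135°, α=255°
  d=(-0.2588,-0.9659)  start (2,8)  tX=2.3955 tY=0.3106  stride 1/|dx|=3.8637 1/|dy|=1.0353
    cross y-line → (2,7), t=0.3106 (wall)
  → r_1 = 0.3106
beam 2: φ=-45°, α=345°
  d=(0.9659,-0.2588)  start (2,8)  tX=0.3934 tY=1.1591  stride 1/|dx|=1.0353 1/|dy|=3.8637
    cross x-line → (3,8), t=0.3934 (wall)
  → r_2 = 0.3934
beam 3: φ=45°, α=75°
  d=(0.2588,0.9659)  start (2,8)  tX=1.4682 tY=0.7247  stride 1/|dx|=3.8637 1/|dy|=1.0353
    cross y-line → (2,9), t=0.7247 (wall)
  → r_3 = 0.7247
beam 4: φ=135°, α=165°
  d=(-0.9659,0.2588)  start (2,8)  tX=0.6419 tY=2.7046  stride 1/|dx|=1.0353 1/|dy|=3.8637
    cross x-line → (1,8), t=0.6419
    cross x-line → (0,8), t=1.6771 (wall)
  → r_4 = 1.6771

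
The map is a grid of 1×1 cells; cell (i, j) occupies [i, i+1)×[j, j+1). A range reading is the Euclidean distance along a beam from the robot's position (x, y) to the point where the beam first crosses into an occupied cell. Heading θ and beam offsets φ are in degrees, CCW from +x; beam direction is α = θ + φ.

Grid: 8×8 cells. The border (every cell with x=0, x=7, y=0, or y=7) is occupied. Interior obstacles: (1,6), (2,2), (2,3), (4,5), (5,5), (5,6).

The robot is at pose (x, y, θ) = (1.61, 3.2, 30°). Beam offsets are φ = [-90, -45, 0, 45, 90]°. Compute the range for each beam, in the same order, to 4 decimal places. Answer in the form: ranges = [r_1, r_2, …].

beam 1: φ=-90°, α=300°
  dir = (cos 300°, sin 300°) = (0.5000, -0.8660); from cell (1,3)
  next x-line at t=0.7800, next y-line at t=0.2309; Δt_x=2.0000, Δt_y=1.1547
    y: enter (1,2) at t=0.2309
    x: enter (2,2) at t=0.7800 ← occupied
  → r_1 = 0.7800
beam 2: φ=-45°, α=345°
  dir = (cos 345°, sin 345°) = (0.9659, -0.2588); from cell (1,3)
  next x-line at t=0.4038, next y-line at t=0.7727; Δt_x=1.0353, Δt_y=3.8637
    x: enter (2,3) at t=0.4038 ← occupied
  → r_2 = 0.4038
beam 3: φ=0°, α=30°
  dir = (cos 30°, sin 30°) = (0.8660, 0.5000); from cell (1,3)
  next x-line at t=0.4503, next y-line at t=1.6000; Δt_x=1.1547, Δt_y=2.0000
    x: enter (2,3) at t=0.4503 ← occupied
  → r_3 = 0.4503
beam 4: φ=45°, α=75°
  dir = (cos 75°, sin 75°) = (0.2588, 0.9659); from cell (1,3)
  next x-line at t=1.5068, next y-line at t=0.8282; Δt_x=3.8637, Δt_y=1.0353
    y: enter (1,4) at t=0.8282
    x: enter (2,4) at t=1.5068
    y: enter (2,5) at t=1.8635
    y: enter (2,6) at t=2.8988
    y: enter (2,7) at t=3.9340 ← occupied
  → r_4 = 3.9340
beam 5: φ=90°, α=120°
  dir = (cos 120°, sin 120°) = (-0.5000, 0.8660); from cell (1,3)
  next x-line at t=1.2200, next y-line at t=0.9238; Δt_x=2.0000, Δt_y=1.1547
    y: enter (1,4) at t=0.9238
    x: enter (0,4) at t=1.2200 ← occupied
  → r_5 = 1.2200

ranges = [0.7800, 0.4038, 0.4503, 3.9340, 1.2200]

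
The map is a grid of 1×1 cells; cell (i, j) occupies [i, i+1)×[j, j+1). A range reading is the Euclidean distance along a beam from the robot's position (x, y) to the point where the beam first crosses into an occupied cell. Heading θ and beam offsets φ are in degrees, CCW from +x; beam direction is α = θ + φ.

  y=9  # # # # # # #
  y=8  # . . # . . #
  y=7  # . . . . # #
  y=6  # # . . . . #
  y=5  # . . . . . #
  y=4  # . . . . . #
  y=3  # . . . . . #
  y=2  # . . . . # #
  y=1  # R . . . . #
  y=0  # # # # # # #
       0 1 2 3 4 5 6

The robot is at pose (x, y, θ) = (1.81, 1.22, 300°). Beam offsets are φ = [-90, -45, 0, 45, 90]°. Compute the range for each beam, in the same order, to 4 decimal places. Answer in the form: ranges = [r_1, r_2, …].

ranges = [0.4400, 0.2278, 0.2540, 0.8500, 4.8382]

beam 1: φ=-90°, α=210°
  direction (-0.8660, -0.5000); cell (1,1); t to first gridline: x 0.9353, y 0.4400 (then +1.1547 / +2.0000)
    (1,0) via y @ 0.4400  # hit
  → r_1 = 0.4400
beam 2: φ=-45°, α=255°
  direction (-0.2588, -0.9659); cell (1,1); t to first gridline: x 3.1296, y 0.2278 (then +3.8637 / +1.0353)
    (1,0) via y @ 0.2278  # hit
  → r_2 = 0.2278
beam 3: φ=0°, α=300°
  direction (0.5000, -0.8660); cell (1,1); t to first gridline: x 0.3800, y 0.2540 (then +2.0000 / +1.1547)
    (1,0) via y @ 0.2540  # hit
  → r_3 = 0.2540
beam 4: φ=45°, α=345°
  direction (0.9659, -0.2588); cell (1,1); t to first gridline: x 0.1967, y 0.8500 (then +1.0353 / +3.8637)
    (2,1) via x @ 0.1967
    (2,0) via y @ 0.8500  # hit
  → r_4 = 0.8500
beam 5: φ=90°, α=30°
  direction (0.8660, 0.5000); cell (1,1); t to first gridline: x 0.2194, y 1.5600 (then +1.1547 / +2.0000)
    (2,1) via x @ 0.2194
    (3,1) via x @ 1.3741
    (3,2) via y @ 1.5600
    (4,2) via x @ 2.5288
    (4,3) via y @ 3.5600
    (5,3) via x @ 3.6835
    (6,3) via x @ 4.8382  # hit
  → r_5 = 4.8382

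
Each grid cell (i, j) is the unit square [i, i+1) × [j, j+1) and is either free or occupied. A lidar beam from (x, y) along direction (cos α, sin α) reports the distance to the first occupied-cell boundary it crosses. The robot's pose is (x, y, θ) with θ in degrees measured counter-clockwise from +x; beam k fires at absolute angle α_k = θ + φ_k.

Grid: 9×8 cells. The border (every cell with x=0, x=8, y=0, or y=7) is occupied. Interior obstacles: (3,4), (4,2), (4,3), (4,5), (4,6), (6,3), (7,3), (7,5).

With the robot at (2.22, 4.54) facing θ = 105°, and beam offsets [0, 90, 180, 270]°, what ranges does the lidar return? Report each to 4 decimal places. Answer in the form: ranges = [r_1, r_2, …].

beam 1: φ=0°, α=105°
  cosα=-0.2588 sinα=0.9659 | (2,4) | tMaxX 0.8500 tMaxY 0.4762 | tΔX 3.8637 tΔY 1.0353
    t=0.4762 [y] (2,5)
    t=0.8500 [x] (1,5)
    t=1.5115 [y] (1,6)
    t=2.5468 [y] (1,7) — stop
  → r_1 = 2.5468
beam 2: φ=90°, α=195°
  cosα=-0.9659 sinα=-0.2588 | (2,4) | tMaxX 0.2278 tMaxY 2.0864 | tΔX 1.0353 tΔY 3.8637
    t=0.2278 [x] (1,4)
    t=1.2630 [x] (0,4) — stop
  → r_2 = 1.2630
beam 3: φ=180°, α=285°
  cosα=0.2588 sinα=-0.9659 | (2,4) | tMaxX 3.0137 tMaxY 0.5590 | tΔX 3.8637 tΔY 1.0353
    t=0.5590 [y] (2,3)
    t=1.5943 [y] (2,2)
    t=2.6296 [y] (2,1)
    t=3.0137 [x] (3,1)
    t=3.6649 [y] (3,0) — stop
  → r_3 = 3.6649
beam 4: φ=270°, α=15°
  cosα=0.9659 sinα=0.2588 | (2,4) | tMaxX 0.8075 tMaxY 1.7773 | tΔX 1.0353 tΔY 3.8637
    t=0.8075 [x] (3,4) — stop
  → r_4 = 0.8075

ranges = [2.5468, 1.2630, 3.6649, 0.8075]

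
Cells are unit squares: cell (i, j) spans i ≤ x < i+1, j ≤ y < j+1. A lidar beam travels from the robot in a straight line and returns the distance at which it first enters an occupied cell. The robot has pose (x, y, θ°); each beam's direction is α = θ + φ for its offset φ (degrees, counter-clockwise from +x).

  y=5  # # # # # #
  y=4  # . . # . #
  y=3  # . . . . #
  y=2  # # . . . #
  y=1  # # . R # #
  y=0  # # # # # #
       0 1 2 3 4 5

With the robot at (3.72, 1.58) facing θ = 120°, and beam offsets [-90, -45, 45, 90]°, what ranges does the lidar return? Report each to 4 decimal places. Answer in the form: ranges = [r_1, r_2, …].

ranges = [0.3233, 3.5406, 1.7807, 1.1600]

beam 1: φ=-90°, α=30°
  d=(0.8660,0.5000)  start (3,1)  tX=0.3233 tY=0.8400  stride 1/|dx|=1.1547 1/|dy|=2.0000
    cross x-line → (4,1), t=0.3233 (wall)
  → r_1 = 0.3233
beam 2: φ=-45°, α=75°
  d=(0.2588,0.9659)  start (3,1)  tX=1.0818 tY=0.4348  stride 1/|dx|=3.8637 1/|dy|=1.0353
    cross y-line → (3,2), t=0.4348
    cross x-line → (4,2), t=1.0818
    cross y-line → (4,3), t=1.4701
    cross y-line → (4,4), t=2.5054
    cross y-line → (4,5), t=3.5406 (wall)
  → r_2 = 3.5406
beam 3: φ=45°, α=165°
  d=(-0.9659,0.2588)  start (3,1)  tX=0.7454 tY=1.6228  stride 1/|dx|=1.0353 1/|dy|=3.8637
    cross x-line → (2,1), t=0.7454
    cross y-line → (2,2), t=1.6228
    cross x-line → (1,2), t=1.7807 (wall)
  → r_3 = 1.7807
beam 4: φ=90°, α=210°
  d=(-0.8660,-0.5000)  start (3,1)  tX=0.8314 tY=1.1600  stride 1/|dx|=1.1547 1/|dy|=2.0000
    cross x-line → (2,1), t=0.8314
    cross y-line → (2,0), t=1.1600 (wall)
  → r_4 = 1.1600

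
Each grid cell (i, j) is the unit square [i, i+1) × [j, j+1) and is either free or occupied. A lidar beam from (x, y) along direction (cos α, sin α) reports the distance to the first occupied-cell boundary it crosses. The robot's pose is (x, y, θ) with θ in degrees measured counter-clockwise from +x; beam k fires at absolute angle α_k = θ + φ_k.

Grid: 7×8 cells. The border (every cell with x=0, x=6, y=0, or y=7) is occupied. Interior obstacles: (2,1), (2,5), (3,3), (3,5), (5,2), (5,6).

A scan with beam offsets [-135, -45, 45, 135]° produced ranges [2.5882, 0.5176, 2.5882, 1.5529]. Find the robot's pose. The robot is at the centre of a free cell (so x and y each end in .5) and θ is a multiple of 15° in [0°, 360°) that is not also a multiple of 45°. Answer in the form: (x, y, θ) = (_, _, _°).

(x, y, θ) = (4.5, 3.5, 210°)

The pose lattice has 24·16 = 384 candidates. Test each by forward raycasting.
  (3.5, 2.5, 330°): beam 2 = 1.5529 ≠ 0.5176 ✗
  (4.5, 6.5, 240°): beam 1 = 0.5176 ≠ 2.5882 ✗
  (4.5, 2.5, 60°): beam 1 = 1.5529 ≠ 2.5882 ✗
  (3.5, 4.5, 210°): beam 1 = 0.5176 ≠ 2.5882 ✗
  …
  (4.5, 3.5, 210°): r_1=2.5882, r_2=0.5176, r_3=2.5882, r_4=1.5529 — all match ✓
No second candidate reproduces the full scan.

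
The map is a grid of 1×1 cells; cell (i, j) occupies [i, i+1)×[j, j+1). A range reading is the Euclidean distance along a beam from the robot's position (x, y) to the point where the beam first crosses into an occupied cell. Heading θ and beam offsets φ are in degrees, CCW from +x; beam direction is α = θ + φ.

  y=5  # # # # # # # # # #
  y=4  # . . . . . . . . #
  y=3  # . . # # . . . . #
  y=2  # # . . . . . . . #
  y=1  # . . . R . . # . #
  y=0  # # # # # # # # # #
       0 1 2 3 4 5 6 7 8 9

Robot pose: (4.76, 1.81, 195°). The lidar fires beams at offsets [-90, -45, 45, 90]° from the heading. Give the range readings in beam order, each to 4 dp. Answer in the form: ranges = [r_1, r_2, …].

ranges = [1.2320, 4.3417, 0.9353, 0.8386]

beam 1: φ=-90°, α=105°
  dir = (cos 105°, sin 105°) = (-0.2588, 0.9659); from cell (4,1)
  next x-line at t=2.9364, next y-line at t=0.1967; Δt_x=3.8637, Δt_y=1.0353
    y: enter (4,2) at t=0.1967
    y: enter (4,3) at t=1.2320 ← occupied
  → r_1 = 1.2320
beam 2: φ=-45°, α=150°
  dir = (cos 150°, sin 150°) = (-0.8660, 0.5000); from cell (4,1)
  next x-line at t=0.8776, next y-line at t=0.3800; Δt_x=1.1547, Δt_y=2.0000
    y: enter (4,2) at t=0.3800
    x: enter (3,2) at t=0.8776
    x: enter (2,2) at t=2.0323
    y: enter (2,3) at t=2.3800
    x: enter (1,3) at t=3.1870
    x: enter (0,3) at t=4.3417 ← occupied
  → r_2 = 4.3417
beam 3: φ=45°, α=240°
  dir = (cos 240°, sin 240°) = (-0.5000, -0.8660); from cell (4,1)
  next x-line at t=1.5200, next y-line at t=0.9353; Δt_x=2.0000, Δt_y=1.1547
    y: enter (4,0) at t=0.9353 ← occupied
  → r_3 = 0.9353
beam 4: φ=90°, α=285°
  dir = (cos 285°, sin 285°) = (0.2588, -0.9659); from cell (4,1)
  next x-line at t=0.9273, next y-line at t=0.8386; Δt_x=3.8637, Δt_y=1.0353
    y: enter (4,0) at t=0.8386 ← occupied
  → r_4 = 0.8386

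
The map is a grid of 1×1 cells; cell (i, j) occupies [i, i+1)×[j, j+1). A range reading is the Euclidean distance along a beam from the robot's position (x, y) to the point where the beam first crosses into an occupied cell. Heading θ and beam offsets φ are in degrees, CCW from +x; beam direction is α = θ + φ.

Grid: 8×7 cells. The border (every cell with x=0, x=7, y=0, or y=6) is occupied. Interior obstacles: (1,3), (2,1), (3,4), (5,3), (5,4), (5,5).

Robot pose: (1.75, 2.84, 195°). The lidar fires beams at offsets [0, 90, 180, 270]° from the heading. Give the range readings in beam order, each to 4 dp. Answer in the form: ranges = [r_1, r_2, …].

ranges = [0.7765, 0.9659, 3.3646, 0.1656]

beam 1: φ=0°, α=195°
  direction (-0.9659, -0.2588); cell (1,2); t to first gridline: x 0.7765, y 3.2455 (then +1.0353 / +3.8637)
    (0,2) via x @ 0.7765  # hit
  → r_1 = 0.7765
beam 2: φ=90°, α=285°
  direction (0.2588, -0.9659); cell (1,2); t to first gridline: x 0.9659, y 0.8696 (then +3.8637 / +1.0353)
    (1,1) via y @ 0.8696
    (2,1) via x @ 0.9659  # hit
  → r_2 = 0.9659
beam 3: φ=180°, α=15°
  direction (0.9659, 0.2588); cell (1,2); t to first gridline: x 0.2588, y 0.6182 (then +1.0353 / +3.8637)
    (2,2) via x @ 0.2588
    (2,3) via y @ 0.6182
    (3,3) via x @ 1.2941
    (4,3) via x @ 2.3294
    (5,3) via x @ 3.3646  # hit
  → r_3 = 3.3646
beam 4: φ=270°, α=105°
  direction (-0.2588, 0.9659); cell (1,2); t to first gridline: x 2.8978, y 0.1656 (then +3.8637 / +1.0353)
    (1,3) via y @ 0.1656  # hit
  → r_4 = 0.1656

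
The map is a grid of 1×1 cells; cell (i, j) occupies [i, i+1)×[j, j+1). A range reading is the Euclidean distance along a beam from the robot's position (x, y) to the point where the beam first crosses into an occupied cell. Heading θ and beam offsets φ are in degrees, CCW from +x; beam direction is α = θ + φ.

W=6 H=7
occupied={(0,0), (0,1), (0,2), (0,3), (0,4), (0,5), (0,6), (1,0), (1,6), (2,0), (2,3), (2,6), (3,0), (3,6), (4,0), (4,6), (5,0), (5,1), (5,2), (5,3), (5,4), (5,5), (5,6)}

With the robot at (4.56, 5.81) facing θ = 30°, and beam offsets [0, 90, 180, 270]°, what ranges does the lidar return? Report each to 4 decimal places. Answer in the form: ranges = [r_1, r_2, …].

beam 1: φ=0°, α=30°
  direction (0.8660, 0.5000); cell (4,5); t to first gridline: x 0.5081, y 0.3800 (then +1.1547 / +2.0000)
    (4,6) via y @ 0.3800  # hit
  → r_1 = 0.3800
beam 2: φ=90°, α=120°
  direction (-0.5000, 0.8660); cell (4,5); t to first gridline: x 1.1200, y 0.2194 (then +2.0000 / +1.1547)
    (4,6) via y @ 0.2194  # hit
  → r_2 = 0.2194
beam 3: φ=180°, α=210°
  direction (-0.8660, -0.5000); cell (4,5); t to first gridline: x 0.6466, y 1.6200 (then +1.1547 / +2.0000)
    (3,5) via x @ 0.6466
    (3,4) via y @ 1.6200
    (2,4) via x @ 1.8013
    (1,4) via x @ 2.9560
    (1,3) via y @ 3.6200
    (0,3) via x @ 4.1107  # hit
  → r_3 = 4.1107
beam 4: φ=270°, α=300°
  direction (0.5000, -0.8660); cell (4,5); t to first gridline: x 0.8800, y 0.9353 (then +2.0000 / +1.1547)
    (5,5) via x @ 0.8800  # hit
  → r_4 = 0.8800

ranges = [0.3800, 0.2194, 4.1107, 0.8800]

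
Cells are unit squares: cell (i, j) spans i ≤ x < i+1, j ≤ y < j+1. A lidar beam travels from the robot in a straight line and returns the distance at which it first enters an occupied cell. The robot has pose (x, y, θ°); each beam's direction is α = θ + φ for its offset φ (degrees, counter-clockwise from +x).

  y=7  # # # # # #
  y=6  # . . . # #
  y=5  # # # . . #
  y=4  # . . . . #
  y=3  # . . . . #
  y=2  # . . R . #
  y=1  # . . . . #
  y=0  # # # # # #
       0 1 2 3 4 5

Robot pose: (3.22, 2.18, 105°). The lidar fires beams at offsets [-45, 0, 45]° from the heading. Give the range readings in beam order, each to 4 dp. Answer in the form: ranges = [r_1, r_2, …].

ranges = [3.5600, 2.9195, 2.5634]

beam 1: φ=-45°, α=60°
  direction (0.5000, 0.8660); cell (3,2); t to first gridline: x 1.5600, y 0.9469 (then +2.0000 / +1.1547)
    (3,3) via y @ 0.9469
    (4,3) via x @ 1.5600
    (4,4) via y @ 2.1016
    (4,5) via y @ 3.2563
    (5,5) via x @ 3.5600  # hit
  → r_1 = 3.5600
beam 2: φ=0°, α=105°
  direction (-0.2588, 0.9659); cell (3,2); t to first gridline: x 0.8500, y 0.8489 (then +3.8637 / +1.0353)
    (3,3) via y @ 0.8489
    (2,3) via x @ 0.8500
    (2,4) via y @ 1.8842
    (2,5) via y @ 2.9195  # hit
  → r_2 = 2.9195
beam 3: φ=45°, α=150°
  direction (-0.8660, 0.5000); cell (3,2); t to first gridline: x 0.2540, y 1.6400 (then +1.1547 / +2.0000)
    (2,2) via x @ 0.2540
    (1,2) via x @ 1.4087
    (1,3) via y @ 1.6400
    (0,3) via x @ 2.5634  # hit
  → r_3 = 2.5634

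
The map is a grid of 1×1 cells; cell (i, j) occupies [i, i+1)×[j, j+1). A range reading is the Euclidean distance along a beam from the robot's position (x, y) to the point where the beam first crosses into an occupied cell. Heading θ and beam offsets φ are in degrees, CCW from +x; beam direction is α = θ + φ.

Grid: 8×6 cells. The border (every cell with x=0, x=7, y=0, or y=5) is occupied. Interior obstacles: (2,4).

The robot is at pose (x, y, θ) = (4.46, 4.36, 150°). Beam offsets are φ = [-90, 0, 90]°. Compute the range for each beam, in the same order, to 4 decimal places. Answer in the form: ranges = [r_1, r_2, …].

beam 1: φ=-90°, α=60°
  direction (0.5000, 0.8660); cell (4,4); t to first gridline: x 1.0800, y 0.7390 (then +2.0000 / +1.1547)
    (4,5) via y @ 0.7390  # hit
  → r_1 = 0.7390
beam 2: φ=0°, α=150°
  direction (-0.8660, 0.5000); cell (4,4); t to first gridline: x 0.5312, y 1.2800 (then +1.1547 / +2.0000)
    (3,4) via x @ 0.5312
    (3,5) via y @ 1.2800  # hit
  → r_2 = 1.2800
beam 3: φ=90°, α=240°
  direction (-0.5000, -0.8660); cell (4,4); t to first gridline: x 0.9200, y 0.4157 (then +2.0000 / +1.1547)
    (4,3) via y @ 0.4157
    (3,3) via x @ 0.9200
    (3,2) via y @ 1.5704
    (3,1) via y @ 2.7251
    (2,1) via x @ 2.9200
    (2,0) via y @ 3.8798  # hit
  → r_3 = 3.8798

ranges = [0.7390, 1.2800, 3.8798]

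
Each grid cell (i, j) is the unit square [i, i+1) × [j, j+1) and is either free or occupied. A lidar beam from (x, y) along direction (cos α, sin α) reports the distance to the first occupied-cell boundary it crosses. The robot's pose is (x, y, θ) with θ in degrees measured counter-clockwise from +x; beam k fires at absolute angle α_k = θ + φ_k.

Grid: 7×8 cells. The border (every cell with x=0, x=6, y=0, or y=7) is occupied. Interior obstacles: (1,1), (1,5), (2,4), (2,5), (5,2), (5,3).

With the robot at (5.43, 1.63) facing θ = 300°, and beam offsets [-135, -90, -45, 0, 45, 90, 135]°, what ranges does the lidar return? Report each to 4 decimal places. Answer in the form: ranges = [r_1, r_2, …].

ranges = [4.5863, 1.2600, 0.6522, 0.7275, 0.5901, 0.6582, 0.3831]

beam 1: φ=-135°, α=165°
  dir = (cos 165°, sin 165°) = (-0.9659, 0.2588); from cell (5,1)
  next x-line at t=0.4452, next y-line at t=1.4296; Δt_x=1.0353, Δt_y=3.8637
    x: enter (4,1) at t=0.4452
    y: enter (4,2) at t=1.4296
    x: enter (3,2) at t=1.4804
    x: enter (2,2) at t=2.5157
    x: enter (1,2) at t=3.5510
    x: enter (0,2) at t=4.5863 ← occupied
  → r_1 = 4.5863
beam 2: φ=-90°, α=210°
  dir = (cos 210°, sin 210°) = (-0.8660, -0.5000); from cell (5,1)
  next x-line at t=0.4965, next y-line at t=1.2600; Δt_x=1.1547, Δt_y=2.0000
    x: enter (4,1) at t=0.4965
    y: enter (4,0) at t=1.2600 ← occupied
  → r_2 = 1.2600
beam 3: φ=-45°, α=255°
  dir = (cos 255°, sin 255°) = (-0.2588, -0.9659); from cell (5,1)
  next x-line at t=1.6614, next y-line at t=0.6522; Δt_x=3.8637, Δt_y=1.0353
    y: enter (5,0) at t=0.6522 ← occupied
  → r_3 = 0.6522
beam 4: φ=0°, α=300°
  dir = (cos 300°, sin 300°) = (0.5000, -0.8660); from cell (5,1)
  next x-line at t=1.1400, next y-line at t=0.7275; Δt_x=2.0000, Δt_y=1.1547
    y: enter (5,0) at t=0.7275 ← occupied
  → r_4 = 0.7275
beam 5: φ=45°, α=345°
  dir = (cos 345°, sin 345°) = (0.9659, -0.2588); from cell (5,1)
  next x-line at t=0.5901, next y-line at t=2.4341; Δt_x=1.0353, Δt_y=3.8637
    x: enter (6,1) at t=0.5901 ← occupied
  → r_5 = 0.5901
beam 6: φ=90°, α=30°
  dir = (cos 30°, sin 30°) = (0.8660, 0.5000); from cell (5,1)
  next x-line at t=0.6582, next y-line at t=0.7400; Δt_x=1.1547, Δt_y=2.0000
    x: enter (6,1) at t=0.6582 ← occupied
  → r_6 = 0.6582
beam 7: φ=135°, α=75°
  dir = (cos 75°, sin 75°) = (0.2588, 0.9659); from cell (5,1)
  next x-line at t=2.2023, next y-line at t=0.3831; Δt_x=3.8637, Δt_y=1.0353
    y: enter (5,2) at t=0.3831 ← occupied
  → r_7 = 0.3831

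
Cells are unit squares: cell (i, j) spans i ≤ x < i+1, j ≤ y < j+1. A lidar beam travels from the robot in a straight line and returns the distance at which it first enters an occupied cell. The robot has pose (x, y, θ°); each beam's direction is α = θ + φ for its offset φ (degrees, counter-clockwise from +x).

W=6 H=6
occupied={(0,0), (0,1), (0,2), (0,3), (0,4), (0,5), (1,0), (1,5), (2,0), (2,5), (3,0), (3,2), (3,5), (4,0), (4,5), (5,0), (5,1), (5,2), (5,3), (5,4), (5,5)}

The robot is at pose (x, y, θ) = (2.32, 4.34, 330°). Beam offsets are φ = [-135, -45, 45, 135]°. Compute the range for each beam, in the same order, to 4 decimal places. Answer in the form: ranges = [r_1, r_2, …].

ranges = [1.3666, 3.4578, 2.5500, 0.6833]

beam 1: φ=-135°, α=195°
  direction (-0.9659, -0.2588); cell (2,4); t to first gridline: x 0.3313, y 1.3137 (then +1.0353 / +3.8637)
    (1,4) via x @ 0.3313
    (1,3) via y @ 1.3137
    (0,3) via x @ 1.3666  # hit
  → r_1 = 1.3666
beam 2: φ=-45°, α=285°
  direction (0.2588, -0.9659); cell (2,4); t to first gridline: x 2.6273, y 0.3520 (then +3.8637 / +1.0353)
    (2,3) via y @ 0.3520
    (2,2) via y @ 1.3873
    (2,1) via y @ 2.4225
    (3,1) via x @ 2.6273
    (3,0) via y @ 3.4578  # hit
  → r_2 = 3.4578
beam 3: φ=45°, α=15°
  direction (0.9659, 0.2588); cell (2,4); t to first gridline: x 0.7040, y 2.5500 (then +1.0353 / +3.8637)
    (3,4) via x @ 0.7040
    (4,4) via x @ 1.7393
    (4,5) via y @ 2.5500  # hit
  → r_3 = 2.5500
beam 4: φ=135°, α=105°
  direction (-0.2588, 0.9659); cell (2,4); t to first gridline: x 1.2364, y 0.6833 (then +3.8637 / +1.0353)
    (2,5) via y @ 0.6833  # hit
  → r_4 = 0.6833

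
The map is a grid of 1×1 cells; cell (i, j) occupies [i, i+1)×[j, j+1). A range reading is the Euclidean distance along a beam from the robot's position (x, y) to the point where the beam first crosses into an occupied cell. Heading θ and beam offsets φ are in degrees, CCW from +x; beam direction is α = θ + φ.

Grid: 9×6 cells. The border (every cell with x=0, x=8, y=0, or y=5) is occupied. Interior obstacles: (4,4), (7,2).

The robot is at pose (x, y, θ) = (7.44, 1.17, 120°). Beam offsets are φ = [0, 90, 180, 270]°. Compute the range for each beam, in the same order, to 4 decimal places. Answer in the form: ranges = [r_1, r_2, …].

ranges = [4.4225, 0.3400, 0.1963, 0.6466]

beam 1: φ=0°, α=120°
  cosα=-0.5000 sinα=0.8660 | (7,1) | tMaxX 0.8800 tMaxY 0.9584 | tΔX 2.0000 tΔY 1.1547
    t=0.8800 [x] (6,1)
    t=0.9584 [y] (6,2)
    t=2.1131 [y] (6,3)
    t=2.8800 [x] (5,3)
    t=3.2678 [y] (5,4)
    t=4.4225 [y] (5,5) — stop
  → r_1 = 4.4225
beam 2: φ=90°, α=210°
  cosα=-0.8660 sinα=-0.5000 | (7,1) | tMaxX 0.5081 tMaxY 0.3400 | tΔX 1.1547 tΔY 2.0000
    t=0.3400 [y] (7,0) — stop
  → r_2 = 0.3400
beam 3: φ=180°, α=300°
  cosα=0.5000 sinα=-0.8660 | (7,1) | tMaxX 1.1200 tMaxY 0.1963 | tΔX 2.0000 tΔY 1.1547
    t=0.1963 [y] (7,0) — stop
  → r_3 = 0.1963
beam 4: φ=270°, α=30°
  cosα=0.8660 sinα=0.5000 | (7,1) | tMaxX 0.6466 tMaxY 1.6600 | tΔX 1.1547 tΔY 2.0000
    t=0.6466 [x] (8,1) — stop
  → r_4 = 0.6466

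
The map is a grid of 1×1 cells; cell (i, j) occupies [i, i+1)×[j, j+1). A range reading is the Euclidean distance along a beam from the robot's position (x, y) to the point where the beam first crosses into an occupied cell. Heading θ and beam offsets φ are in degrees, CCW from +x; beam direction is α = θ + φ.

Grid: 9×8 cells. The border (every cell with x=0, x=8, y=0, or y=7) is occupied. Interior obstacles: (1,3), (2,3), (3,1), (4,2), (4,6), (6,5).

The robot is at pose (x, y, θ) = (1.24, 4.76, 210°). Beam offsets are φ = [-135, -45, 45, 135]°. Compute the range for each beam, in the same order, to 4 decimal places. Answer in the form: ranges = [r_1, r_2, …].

ranges = [2.3190, 0.2485, 0.7868, 6.9985]

beam 1: φ=-135°, α=75°
  direction (0.2588, 0.9659); cell (1,4); t to first gridline: x 2.9364, y 0.2485 (then +3.8637 / +1.0353)
    (1,5) via y @ 0.2485
    (1,6) via y @ 1.2837
    (1,7) via y @ 2.3190  # hit
  → r_1 = 2.3190
beam 2: φ=-45°, α=165°
  direction (-0.9659, 0.2588); cell (1,4); t to first gridline: x 0.2485, y 0.9273 (then +1.0353 / +3.8637)
    (0,4) via x @ 0.2485  # hit
  → r_2 = 0.2485
beam 3: φ=45°, α=255°
  direction (-0.2588, -0.9659); cell (1,4); t to first gridline: x 0.9273, y 0.7868 (then +3.8637 / +1.0353)
    (1,3) via y @ 0.7868  # hit
  → r_3 = 0.7868
beam 4: φ=135°, α=345°
  direction (0.9659, -0.2588); cell (1,4); t to first gridline: x 0.7868, y 2.9364 (then +1.0353 / +3.8637)
    (2,4) via x @ 0.7868
    (3,4) via x @ 1.8221
    (4,4) via x @ 2.8574
    (4,3) via y @ 2.9364
    (5,3) via x @ 3.8926
    (6,3) via x @ 4.9279
    (7,3) via x @ 5.9632
    (7,2) via y @ 6.8001
    (8,2) via x @ 6.9985  # hit
  → r_4 = 6.9985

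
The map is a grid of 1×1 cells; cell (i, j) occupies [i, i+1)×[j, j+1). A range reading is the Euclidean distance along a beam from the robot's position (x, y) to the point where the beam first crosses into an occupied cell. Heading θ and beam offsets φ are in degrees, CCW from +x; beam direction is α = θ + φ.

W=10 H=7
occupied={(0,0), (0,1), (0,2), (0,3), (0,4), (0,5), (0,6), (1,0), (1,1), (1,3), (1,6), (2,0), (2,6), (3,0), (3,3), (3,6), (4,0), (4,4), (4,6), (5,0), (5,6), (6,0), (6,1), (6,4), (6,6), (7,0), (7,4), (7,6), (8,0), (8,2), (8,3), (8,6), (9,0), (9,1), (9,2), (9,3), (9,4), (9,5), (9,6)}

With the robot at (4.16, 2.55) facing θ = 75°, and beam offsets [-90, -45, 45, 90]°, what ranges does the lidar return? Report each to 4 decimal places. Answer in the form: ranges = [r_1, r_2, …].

beam 1: φ=-90°, α=345°
  direction (0.9659, -0.2588); cell (4,2); t to first gridline: x 0.8696, y 2.1250 (then +1.0353 / +3.8637)
    (5,2) via x @ 0.8696
    (6,2) via x @ 1.9049
    (6,1) via y @ 2.1250  # hit
  → r_1 = 2.1250
beam 2: φ=-45°, α=30°
  direction (0.8660, 0.5000); cell (4,2); t to first gridline: x 0.9699, y 0.9000 (then +1.1547 / +2.0000)
    (4,3) via y @ 0.9000
    (5,3) via x @ 0.9699
    (6,3) via x @ 2.1246
    (6,4) via y @ 2.9000  # hit
  → r_2 = 2.9000
beam 3: φ=45°, α=120°
  direction (-0.5000, 0.8660); cell (4,2); t to first gridline: x 0.3200, y 0.5196 (then +2.0000 / +1.1547)
    (3,2) via x @ 0.3200
    (3,3) via y @ 0.5196  # hit
  → r_3 = 0.5196
beam 4: φ=90°, α=165°
  direction (-0.9659, 0.2588); cell (4,2); t to first gridline: x 0.1656, y 1.7387 (then +1.0353 / +3.8637)
    (3,2) via x @ 0.1656
    (2,2) via x @ 1.2009
    (2,3) via y @ 1.7387
    (1,3) via x @ 2.2362  # hit
  → r_4 = 2.2362

ranges = [2.1250, 2.9000, 0.5196, 2.2362]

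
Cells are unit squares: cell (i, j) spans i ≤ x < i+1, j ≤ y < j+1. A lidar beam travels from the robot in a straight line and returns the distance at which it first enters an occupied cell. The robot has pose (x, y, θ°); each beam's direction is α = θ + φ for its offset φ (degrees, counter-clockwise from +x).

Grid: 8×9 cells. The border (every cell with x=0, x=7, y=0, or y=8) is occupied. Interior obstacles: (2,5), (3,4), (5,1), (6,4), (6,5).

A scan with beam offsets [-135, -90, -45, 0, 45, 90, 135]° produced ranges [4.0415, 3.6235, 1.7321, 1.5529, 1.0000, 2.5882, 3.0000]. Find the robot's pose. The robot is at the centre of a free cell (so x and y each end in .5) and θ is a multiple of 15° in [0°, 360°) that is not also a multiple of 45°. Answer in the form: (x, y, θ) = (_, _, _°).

The pose lattice has 37·16 = 592 candidates. Test each by forward raycasting.
  (6.5, 3.5, 150°): beam 1 = 0.5176 ≠ 4.0415 ✗
  (2.5, 1.5, 330°): beam 1 = 1.5529 ≠ 4.0415 ✗
  (3.5, 5.5, 105°): beam 1 = 2.8868 ≠ 4.0415 ✗
  …
  (4.5, 2.5, 285°): r_1=4.0415, r_2=3.6235, r_3=1.7321, r_4=1.5529, r_5=1.0000, r_6=2.5882, r_7=3.0000 — all match ✓
Unique over the lattice → pose = (4.5, 2.5, 285°).

(x, y, θ) = (4.5, 2.5, 285°)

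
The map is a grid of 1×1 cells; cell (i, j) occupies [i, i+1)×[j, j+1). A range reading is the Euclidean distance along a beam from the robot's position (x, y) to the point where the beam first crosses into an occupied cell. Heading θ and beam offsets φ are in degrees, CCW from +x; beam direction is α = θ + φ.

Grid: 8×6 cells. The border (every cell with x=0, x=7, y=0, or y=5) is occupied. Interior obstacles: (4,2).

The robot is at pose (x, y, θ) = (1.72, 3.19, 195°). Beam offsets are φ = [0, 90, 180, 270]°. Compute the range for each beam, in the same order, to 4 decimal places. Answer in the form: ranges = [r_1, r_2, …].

beam 1: φ=0°, α=195°
  dir = (cos 195°, sin 195°) = (-0.9659, -0.2588); from cell (1,3)
  next x-line at t=0.7454, next y-line at t=0.7341; Δt_x=1.0353, Δt_y=3.8637
    y: enter (1,2) at t=0.7341
    x: enter (0,2) at t=0.7454 ← occupied
  → r_1 = 0.7454
beam 2: φ=90°, α=285°
  dir = (cos 285°, sin 285°) = (0.2588, -0.9659); from cell (1,3)
  next x-line at t=1.0818, next y-line at t=0.1967; Δt_x=3.8637, Δt_y=1.0353
    y: enter (1,2) at t=0.1967
    x: enter (2,2) at t=1.0818
    y: enter (2,1) at t=1.2320
    y: enter (2,0) at t=2.2673 ← occupied
  → r_2 = 2.2673
beam 3: φ=180°, α=15°
  dir = (cos 15°, sin 15°) = (0.9659, 0.2588); from cell (1,3)
  next x-line at t=0.2899, next y-line at t=3.1296; Δt_x=1.0353, Δt_y=3.8637
    x: enter (2,3) at t=0.2899
    x: enter (3,3) at t=1.3252
    x: enter (4,3) at t=2.3604
    y: enter (4,4) at t=3.1296
    x: enter (5,4) at t=3.3957
    x: enter (6,4) at t=4.4310
    x: enter (7,4) at t=5.4663 ← occupied
  → r_3 = 5.4663
beam 4: φ=270°, α=105°
  dir = (cos 105°, sin 105°) = (-0.2588, 0.9659); from cell (1,3)
  next x-line at t=2.7819, next y-line at t=0.8386; Δt_x=3.8637, Δt_y=1.0353
    y: enter (1,4) at t=0.8386
    y: enter (1,5) at t=1.8738 ← occupied
  → r_4 = 1.8738

ranges = [0.7454, 2.2673, 5.4663, 1.8738]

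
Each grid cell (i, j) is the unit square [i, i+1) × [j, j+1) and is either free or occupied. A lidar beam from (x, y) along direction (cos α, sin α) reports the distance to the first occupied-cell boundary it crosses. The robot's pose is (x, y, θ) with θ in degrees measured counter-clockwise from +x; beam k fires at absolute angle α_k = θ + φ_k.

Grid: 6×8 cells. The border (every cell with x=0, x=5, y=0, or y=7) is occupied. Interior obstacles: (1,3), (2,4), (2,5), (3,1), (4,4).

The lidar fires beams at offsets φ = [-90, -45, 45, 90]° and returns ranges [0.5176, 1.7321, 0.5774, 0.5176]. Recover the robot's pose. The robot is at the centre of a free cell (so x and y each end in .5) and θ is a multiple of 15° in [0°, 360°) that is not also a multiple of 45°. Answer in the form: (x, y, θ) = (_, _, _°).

(x, y, θ) = (1.5, 5.5, 105°)

Enumerate (i+0.5, j+0.5, θ) over the 19 free cells and 16 admissible headings. For each, cast all 4 beams and compare to the given ranges.
  (1.5, 1.5, 195°): beam 1 = 1.5529 ≠ 0.5176 ✗
  (4.5, 1.5, 195°): beam 1 = 5.6940 ≠ 0.5176 ✗
  (3.5, 6.5, 330°): beam 1 = 1.0000 ≠ 0.5176 ✗
  (1.5, 6.5, 60°): beam 1 = 1.0000 ≠ 0.5176 ✗
  …
  (1.5, 5.5, 105°): r_1=0.5176, r_2=1.7321, r_3=0.5774, r_4=0.5176 — all match ✓
Unique over the lattice → pose = (1.5, 5.5, 105°).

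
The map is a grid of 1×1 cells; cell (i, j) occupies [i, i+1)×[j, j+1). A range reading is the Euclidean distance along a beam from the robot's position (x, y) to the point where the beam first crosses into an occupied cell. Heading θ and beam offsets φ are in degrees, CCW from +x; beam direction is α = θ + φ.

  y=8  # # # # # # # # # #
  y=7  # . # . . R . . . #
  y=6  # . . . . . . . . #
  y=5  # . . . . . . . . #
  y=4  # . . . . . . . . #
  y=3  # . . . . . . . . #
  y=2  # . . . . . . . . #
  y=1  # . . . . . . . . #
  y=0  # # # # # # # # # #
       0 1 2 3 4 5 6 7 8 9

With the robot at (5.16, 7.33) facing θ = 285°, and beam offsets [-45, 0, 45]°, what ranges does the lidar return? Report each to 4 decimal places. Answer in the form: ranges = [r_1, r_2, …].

beam 1: φ=-45°, α=240°
  cosα=-0.5000 sinα=-0.8660 | (5,7) | tMaxX 0.3200 tMaxY 0.3811 | tΔX 2.0000 tΔY 1.1547
    t=0.3200 [x] (4,7)
    t=0.3811 [y] (4,6)
    t=1.5358 [y] (4,5)
    t=2.3200 [x] (3,5)
    t=2.6905 [y] (3,4)
    t=3.8452 [y] (3,3)
    t=4.3200 [x] (2,3)
    t=4.9999 [y] (2,2)
    t=6.1546 [y] (2,1)
    t=6.3200 [x] (1,1)
    t=7.3093 [y] (1,0) — stop
  → r_1 = 7.3093
beam 2: φ=0°, α=285°
  cosα=0.2588 sinα=-0.9659 | (5,7) | tMaxX 3.2455 tMaxY 0.3416 | tΔX 3.8637 tΔY 1.0353
    t=0.3416 [y] (5,6)
    t=1.3769 [y] (5,5)
    t=2.4122 [y] (5,4)
    t=3.2455 [x] (6,4)
    t=3.4475 [y] (6,3)
    t=4.4827 [y] (6,2)
    t=5.5180 [y] (6,1)
    t=6.5533 [y] (6,0) — stop
  → r_2 = 6.5533
beam 3: φ=45°, α=330°
  cosα=0.8660 sinα=-0.5000 | (5,7) | tMaxX 0.9699 tMaxY 0.6600 | tΔX 1.1547 tΔY 2.0000
    t=0.6600 [y] (5,6)
    t=0.9699 [x] (6,6)
    t=2.1246 [x] (7,6)
    t=2.6600 [y] (7,5)
    t=3.2793 [x] (8,5)
    t=4.4341 [x] (9,5) — stop
  → r_3 = 4.4341

ranges = [7.3093, 6.5533, 4.4341]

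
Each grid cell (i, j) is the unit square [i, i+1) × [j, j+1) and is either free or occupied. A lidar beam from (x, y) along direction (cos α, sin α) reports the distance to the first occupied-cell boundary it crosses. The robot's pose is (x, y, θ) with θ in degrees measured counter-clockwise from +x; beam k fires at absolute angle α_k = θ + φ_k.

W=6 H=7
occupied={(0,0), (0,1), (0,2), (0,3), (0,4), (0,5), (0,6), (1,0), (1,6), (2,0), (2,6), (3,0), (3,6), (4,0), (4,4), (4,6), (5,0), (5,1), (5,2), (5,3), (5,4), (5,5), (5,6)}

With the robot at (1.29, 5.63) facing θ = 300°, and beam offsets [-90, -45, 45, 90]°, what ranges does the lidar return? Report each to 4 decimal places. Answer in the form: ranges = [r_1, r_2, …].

ranges = [0.3349, 1.1205, 2.8056, 0.7400]

beam 1: φ=-90°, α=210°
  dir = (cos 210°, sin 210°) = (-0.8660, -0.5000); from cell (1,5)
  next x-line at t=0.3349, next y-line at t=1.2600; Δt_x=1.1547, Δt_y=2.0000
    x: enter (0,5) at t=0.3349 ← occupied
  → r_1 = 0.3349
beam 2: φ=-45°, α=255°
  dir = (cos 255°, sin 255°) = (-0.2588, -0.9659); from cell (1,5)
  next x-line at t=1.1205, next y-line at t=0.6522; Δt_x=3.8637, Δt_y=1.0353
    y: enter (1,4) at t=0.6522
    x: enter (0,4) at t=1.1205 ← occupied
  → r_2 = 1.1205
beam 3: φ=45°, α=345°
  dir = (cos 345°, sin 345°) = (0.9659, -0.2588); from cell (1,5)
  next x-line at t=0.7350, next y-line at t=2.4341; Δt_x=1.0353, Δt_y=3.8637
    x: enter (2,5) at t=0.7350
    x: enter (3,5) at t=1.7703
    y: enter (3,4) at t=2.4341
    x: enter (4,4) at t=2.8056 ← occupied
  → r_3 = 2.8056
beam 4: φ=90°, α=30°
  dir = (cos 30°, sin 30°) = (0.8660, 0.5000); from cell (1,5)
  next x-line at t=0.8198, next y-line at t=0.7400; Δt_x=1.1547, Δt_y=2.0000
    y: enter (1,6) at t=0.7400 ← occupied
  → r_4 = 0.7400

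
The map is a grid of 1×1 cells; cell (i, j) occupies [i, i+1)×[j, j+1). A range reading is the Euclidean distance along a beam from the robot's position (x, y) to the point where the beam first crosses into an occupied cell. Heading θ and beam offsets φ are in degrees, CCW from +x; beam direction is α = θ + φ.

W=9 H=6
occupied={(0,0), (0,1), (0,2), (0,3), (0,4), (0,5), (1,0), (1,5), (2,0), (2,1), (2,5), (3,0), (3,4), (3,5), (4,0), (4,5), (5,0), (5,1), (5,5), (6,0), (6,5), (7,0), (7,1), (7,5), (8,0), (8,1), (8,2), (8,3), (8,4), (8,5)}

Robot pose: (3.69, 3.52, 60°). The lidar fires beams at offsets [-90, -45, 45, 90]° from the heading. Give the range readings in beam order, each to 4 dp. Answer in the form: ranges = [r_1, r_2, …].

ranges = [3.8221, 4.4620, 0.4969, 2.9600]

beam 1: φ=-90°, α=330°
  d=(0.8660,-0.5000)  start (3,3)  tX=0.3580 tY=1.0400  stride 1/|dx|=1.1547 1/|dy|=2.0000
    cross x-line → (4,3), t=0.3580
    cross y-line → (4,2), t=1.0400
    cross x-line → (5,2), t=1.5127
    cross x-line → (6,2), t=2.6674
    cross y-line → (6,1), t=3.0400
    cross x-line → (7,1), t=3.8221 (wall)
  → r_1 = 3.8221
beam 2: φ=-45°, α=15°
  d=(0.9659,0.2588)  start (3,3)  tX=0.3209 tY=1.8546  stride 1/|dx|=1.0353 1/|dy|=3.8637
    cross x-line → (4,3), t=0.3209
    cross x-line → (5,3), t=1.3562
    cross y-line → (5,4), t=1.8546
    cross x-line → (6,4), t=2.3915
    cross x-line → (7,4), t=3.4268
    cross x-line → (8,4), t=4.4620 (wall)
  → r_2 = 4.4620
beam 3: φ=45°, α=105°
  d=(-0.2588,0.9659)  start (3,3)  tX=2.6660 tY=0.4969  stride 1/|dx|=3.8637 1/|dy|=1.0353
    cross y-line → (3,4), t=0.4969 (wall)
  → r_3 = 0.4969
beam 4: φ=90°, α=150°
  d=(-0.8660,0.5000)  start (3,3)  tX=0.7967 tY=0.9600  stride 1/|dx|=1.1547 1/|dy|=2.0000
    cross x-line → (2,3), t=0.7967
    cross y-line → (2,4), t=0.9600
    cross x-line → (1,4), t=1.9514
    cross y-line → (1,5), t=2.9600 (wall)
  → r_4 = 2.9600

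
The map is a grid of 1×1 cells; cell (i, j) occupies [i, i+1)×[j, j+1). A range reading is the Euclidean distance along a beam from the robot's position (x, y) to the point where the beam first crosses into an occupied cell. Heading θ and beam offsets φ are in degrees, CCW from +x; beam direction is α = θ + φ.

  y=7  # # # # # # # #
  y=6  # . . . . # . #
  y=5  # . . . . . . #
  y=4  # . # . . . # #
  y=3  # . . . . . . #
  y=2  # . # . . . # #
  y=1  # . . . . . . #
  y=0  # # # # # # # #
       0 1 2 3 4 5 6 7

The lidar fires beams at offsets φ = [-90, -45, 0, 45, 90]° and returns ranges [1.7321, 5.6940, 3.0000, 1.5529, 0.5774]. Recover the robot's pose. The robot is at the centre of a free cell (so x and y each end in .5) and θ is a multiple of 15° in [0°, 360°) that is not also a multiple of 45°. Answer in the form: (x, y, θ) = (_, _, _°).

(x, y, θ) = (3.5, 6.5, 330°)

Candidates: 31 free-cell centres × 16 headings = 496 poses. Raycast each; keep the one whose scan matches to 4 dp.
  (1.5, 6.5, 165°): beam 1 = 0.5176 ≠ 1.7321 ✗
  (4.5, 6.5, 255°): beam 1 = 1.9319 ≠ 1.7321 ✗
  (4.5, 1.5, 255°): beam 1 = 1.9319 ≠ 1.7321 ✗
  (1.5, 2.5, 105°): beam 1 = 0.5176 ≠ 1.7321 ✗
  …
  (3.5, 6.5, 330°): r_1=1.7321, r_2=5.6940, r_3=3.0000, r_4=1.5529, r_5=0.5774 — all match ✓
Unique over the lattice → pose = (3.5, 6.5, 330°).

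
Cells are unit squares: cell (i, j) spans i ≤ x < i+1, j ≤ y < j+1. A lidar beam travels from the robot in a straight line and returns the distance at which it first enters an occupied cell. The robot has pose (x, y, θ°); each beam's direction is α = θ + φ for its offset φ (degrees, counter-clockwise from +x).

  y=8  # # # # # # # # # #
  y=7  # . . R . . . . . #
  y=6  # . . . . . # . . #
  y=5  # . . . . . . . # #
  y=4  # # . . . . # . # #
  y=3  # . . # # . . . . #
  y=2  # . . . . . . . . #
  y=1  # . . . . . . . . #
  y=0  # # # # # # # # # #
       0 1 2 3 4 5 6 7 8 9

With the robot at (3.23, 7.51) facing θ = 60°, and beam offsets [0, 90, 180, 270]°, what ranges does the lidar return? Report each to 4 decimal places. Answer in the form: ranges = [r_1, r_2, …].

beam 1: φ=0°, α=60°
  dir = (cos 60°, sin 60°) = (0.5000, 0.8660); from cell (3,7)
  next x-line at t=1.5400, next y-line at t=0.5658; Δt_x=2.0000, Δt_y=1.1547
    y: enter (3,8) at t=0.5658 ← occupied
  → r_1 = 0.5658
beam 2: φ=90°, α=150°
  dir = (cos 150°, sin 150°) = (-0.8660, 0.5000); from cell (3,7)
  next x-line at t=0.2656, next y-line at t=0.9800; Δt_x=1.1547, Δt_y=2.0000
    x: enter (2,7) at t=0.2656
    y: enter (2,8) at t=0.9800 ← occupied
  → r_2 = 0.9800
beam 3: φ=180°, α=240°
  dir = (cos 240°, sin 240°) = (-0.5000, -0.8660); from cell (3,7)
  next x-line at t=0.4600, next y-line at t=0.5889; Δt_x=2.0000, Δt_y=1.1547
    x: enter (2,7) at t=0.4600
    y: enter (2,6) at t=0.5889
    y: enter (2,5) at t=1.7436
    x: enter (1,5) at t=2.4600
    y: enter (1,4) at t=2.8983 ← occupied
  → r_3 = 2.8983
beam 4: φ=270°, α=330°
  dir = (cos 330°, sin 330°) = (0.8660, -0.5000); from cell (3,7)
  next x-line at t=0.8891, next y-line at t=1.0200; Δt_x=1.1547, Δt_y=2.0000
    x: enter (4,7) at t=0.8891
    y: enter (4,6) at t=1.0200
    x: enter (5,6) at t=2.0438
    y: enter (5,5) at t=3.0200
    x: enter (6,5) at t=3.1985
    x: enter (7,5) at t=4.3532
    y: enter (7,4) at t=5.0200
    x: enter (8,4) at t=5.5079 ← occupied
  → r_4 = 5.5079

ranges = [0.5658, 0.9800, 2.8983, 5.5079]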